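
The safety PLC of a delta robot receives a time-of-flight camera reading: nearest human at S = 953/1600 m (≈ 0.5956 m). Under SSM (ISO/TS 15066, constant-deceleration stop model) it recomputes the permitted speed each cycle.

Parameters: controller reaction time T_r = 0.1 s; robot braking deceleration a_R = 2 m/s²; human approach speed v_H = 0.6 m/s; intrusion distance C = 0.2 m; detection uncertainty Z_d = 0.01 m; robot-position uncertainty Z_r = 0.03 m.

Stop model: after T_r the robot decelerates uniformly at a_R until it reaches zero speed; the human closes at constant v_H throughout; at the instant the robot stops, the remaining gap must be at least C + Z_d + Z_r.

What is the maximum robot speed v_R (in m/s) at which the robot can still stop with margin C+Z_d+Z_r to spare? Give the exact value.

v_R_max = 11/20 m/s = 0.5500 m/s

quadratic (1/4)·v² + (2/5)·v + (-473/1600) = 0
  disc = (2/5)² − 4·(1/4)·(-473/1600) = 729/1600 ; √disc = 27/40
  v_R = (−(2/5) + 27/40) / (2·(1/4)) = 11/20 m/s
check:
T_s = v_R/a_R = (11/20)/2 = 0.2750 s
reaction-phase robot travel = 0.5500·0.1000 = 0.0550 m
robot under decel: 0.5500²/(2·2.0000) = 0.0756 m
human closes 0.6000·0.3750 = 0.2250 m
C+Z_d+Z_r = 0.2000+0.0100+0.0300 = 0.2400 m
sum ≈ 0.0550+0.0756+0.2250+0.2400 ≈ 0.5956 m = S ✓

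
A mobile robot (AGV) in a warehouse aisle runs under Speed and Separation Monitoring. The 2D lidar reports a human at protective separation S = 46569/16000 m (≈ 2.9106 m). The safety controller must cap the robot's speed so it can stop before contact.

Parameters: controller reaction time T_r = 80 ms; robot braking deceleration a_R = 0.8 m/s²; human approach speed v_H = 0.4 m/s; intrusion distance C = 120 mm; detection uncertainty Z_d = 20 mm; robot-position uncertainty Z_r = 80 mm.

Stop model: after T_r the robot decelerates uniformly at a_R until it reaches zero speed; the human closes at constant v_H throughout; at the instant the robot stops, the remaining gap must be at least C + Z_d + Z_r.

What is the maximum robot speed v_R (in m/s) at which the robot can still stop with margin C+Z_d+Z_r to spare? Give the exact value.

v_R_max = 33/20 m/s = 1.6500 m/s

collect terms ⇒ (5/8)·v_R² + (29/50)·v_R + (-42537/16000) = 0
  disc = (29/50)² − 4·(5/8)·(-42537/16000) = 1117249/160000 ; √disc = 1057/400
  v_R = (−(29/50) + 1057/400) / (2·(5/8)) = 33/20 m/s
check:
braking lasts T_s = (33/20)/(4/5) = 2.0625 s
robot covers v_R·T_r = 1.6500·0.0800 = 0.1320 m before braking
braking distance = 1.6500²/(2·0.8000) = 1.7016 m
human closes 0.4000·2.1425 = 0.8570 m
residual clearance needed = 0.1200+0.0200+0.0800 = 0.2200 m
sum ≈ 0.1320+1.7016+0.8570+0.2200 ≈ 2.9106 m = S ✓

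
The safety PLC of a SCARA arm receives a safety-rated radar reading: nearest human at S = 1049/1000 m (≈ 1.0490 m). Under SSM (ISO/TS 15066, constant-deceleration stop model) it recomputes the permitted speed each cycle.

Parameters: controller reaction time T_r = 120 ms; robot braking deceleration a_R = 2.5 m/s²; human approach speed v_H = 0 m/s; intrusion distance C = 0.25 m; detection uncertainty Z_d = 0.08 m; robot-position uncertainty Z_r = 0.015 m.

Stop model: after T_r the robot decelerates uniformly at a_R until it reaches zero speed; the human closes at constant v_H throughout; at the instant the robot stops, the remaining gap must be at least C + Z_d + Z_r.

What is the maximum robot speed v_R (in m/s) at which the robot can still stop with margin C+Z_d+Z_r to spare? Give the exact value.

v_R_max = 8/5 m/s = 1.6000 m/s

collect terms ⇒ (1/5)·v_R² + (3/25)·v_R + (-88/125) = 0
  disc = (3/25)² − 4·(1/5)·(-88/125) = 361/625 ; √disc = 19/25
  v_R = (−(3/25) + 19/25) / (2·(1/5)) = 8/5 m/s
check:
braking lasts T_s = (8/5)/(5/2) = 0.6400 s
robot covers v_R·T_r = 1.6000·0.1200 = 0.1920 m before braking
robot under decel: 1.6000²/(2·2.5000) = 0.5120 m
person approaches 0.0000·(0.1200+0.6400) = 0.0000 m
residual clearance needed = 0.2500+0.0800+0.0150 = 0.3450 m
sum ≈ 0.1920+0.5120+0.0000+0.3450 ≈ 1.0490 m = S ✓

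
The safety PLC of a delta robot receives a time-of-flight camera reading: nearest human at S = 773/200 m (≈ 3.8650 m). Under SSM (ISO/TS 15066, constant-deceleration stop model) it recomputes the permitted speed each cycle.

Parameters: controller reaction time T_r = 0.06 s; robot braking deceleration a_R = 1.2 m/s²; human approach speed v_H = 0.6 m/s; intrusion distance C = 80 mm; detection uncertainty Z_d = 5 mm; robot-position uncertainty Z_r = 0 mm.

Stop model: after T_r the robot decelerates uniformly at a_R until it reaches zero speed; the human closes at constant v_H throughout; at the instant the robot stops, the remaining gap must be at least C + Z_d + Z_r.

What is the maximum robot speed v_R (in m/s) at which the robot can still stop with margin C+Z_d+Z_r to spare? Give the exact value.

at the boundary: (5/12)·v² + (14/25)·v + (-468/125) = 0
  disc = (14/25)² − 4·(5/12)·(-468/125) = 4096/625 ; √disc = 64/25
  v_R = (−(14/25) + 64/25) / (2·(5/12)) = 12/5 m/s
check:
T_s = v_R/a_R = (12/5)/(6/5) = 2.0000 s
robot covers v_R·T_r = 2.4000·0.0600 = 0.1440 m before braking
robot under decel: 2.4000²/(2·1.2000) = 2.4000 m
human over T_r+T_s: 0.6000·(0.0600+2.0000) = 1.2360 m
residual clearance needed = 0.0800+0.0050+0.0000 = 0.0850 m
sum ≈ 0.1440+2.4000+1.2360+0.0850 ≈ 3.8650 m = S ✓

v_R_max = 12/5 m/s = 2.4000 m/s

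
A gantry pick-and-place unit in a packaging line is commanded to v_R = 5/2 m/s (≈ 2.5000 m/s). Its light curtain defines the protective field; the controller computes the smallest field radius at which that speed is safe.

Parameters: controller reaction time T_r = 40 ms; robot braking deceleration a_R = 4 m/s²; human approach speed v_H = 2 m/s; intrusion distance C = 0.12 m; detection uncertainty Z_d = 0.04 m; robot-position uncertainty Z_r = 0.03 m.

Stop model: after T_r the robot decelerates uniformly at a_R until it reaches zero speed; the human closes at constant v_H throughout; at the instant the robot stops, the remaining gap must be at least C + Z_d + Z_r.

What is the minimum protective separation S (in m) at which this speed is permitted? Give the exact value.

S_min = 1921/800 m = 2.4013 m

T_s = v_R/a_R = (5/2)/4 = 0.6250 s
robot in T_r: 2.5000·0.0400 = 0.1000 m
braking distance = 2.5000²/(2·4.0000) = 0.7812 m
human over T_r+T_s: 2.0000·(0.0400+0.6250) = 1.3300 m
margins: 0.1200+0.0400+0.0300 = 0.1900 m
S_min ≈ 0.1000+0.7812+1.3300+0.1900  ⇒  S_min = 1921/800 m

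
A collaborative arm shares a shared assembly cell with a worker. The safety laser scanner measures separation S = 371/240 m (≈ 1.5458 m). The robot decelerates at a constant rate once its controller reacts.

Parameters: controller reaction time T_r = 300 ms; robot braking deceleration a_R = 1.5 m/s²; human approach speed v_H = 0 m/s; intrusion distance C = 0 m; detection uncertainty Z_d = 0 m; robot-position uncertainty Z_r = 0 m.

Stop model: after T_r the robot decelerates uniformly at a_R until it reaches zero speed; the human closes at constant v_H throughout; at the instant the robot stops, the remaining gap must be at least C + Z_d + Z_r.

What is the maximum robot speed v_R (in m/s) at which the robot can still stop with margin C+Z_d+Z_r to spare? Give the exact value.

v_R_max = 7/4 m/s = 1.7500 m/s

collect terms ⇒ (1/3)·v_R² + (3/10)·v_R + (-371/240) = 0
  disc = (3/10)² − 4·(1/3)·(-371/240) = 484/225 ; √disc = 22/15
  v_R = (−(3/10) + 22/15) / (2·(1/3)) = 7/4 m/s
check:
braking lasts T_s = (7/4)/(3/2) = 1.1667 s
robot covers v_R·T_r = 1.7500·0.3000 = 0.5250 m before braking
robot covers 1.7500·1.1667 − ½·1.5000·1.1667² = 1.0208 m while stopping
human closes 0.0000·1.4667 = 0.0000 m
C+Z_d+Z_r = 0.0000+0.0000+0.0000 = 0.0000 m
sum ≈ 0.5250+1.0208+0.0000+0.0000 ≈ 1.5458 m = S ✓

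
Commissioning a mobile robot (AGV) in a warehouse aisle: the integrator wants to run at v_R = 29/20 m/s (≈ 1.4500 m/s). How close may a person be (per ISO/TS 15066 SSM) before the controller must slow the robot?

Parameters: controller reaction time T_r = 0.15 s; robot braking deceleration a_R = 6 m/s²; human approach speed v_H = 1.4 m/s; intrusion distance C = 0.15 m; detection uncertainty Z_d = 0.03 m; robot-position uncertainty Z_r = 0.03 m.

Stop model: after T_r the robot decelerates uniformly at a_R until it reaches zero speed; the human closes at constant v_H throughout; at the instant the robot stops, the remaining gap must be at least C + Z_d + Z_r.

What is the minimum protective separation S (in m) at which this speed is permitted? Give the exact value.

T_s = v_R/a_R = (29/20)/6 = 0.2417 s
reaction-phase robot travel = 1.4500·0.1500 = 0.2175 m
robot covers 1.4500·0.2417 − ½·6.0000·0.2417² = 0.1752 m while stopping
person approaches 1.4000·(0.1500+0.2417) = 0.5483 m
C+Z_d+Z_r = 0.1500+0.0300+0.0300 = 0.2100 m
S_min ≈ 0.2175+0.1752+0.5483+0.2100  ⇒  S_min = 221/192 m

S_min = 221/192 m = 1.1510 m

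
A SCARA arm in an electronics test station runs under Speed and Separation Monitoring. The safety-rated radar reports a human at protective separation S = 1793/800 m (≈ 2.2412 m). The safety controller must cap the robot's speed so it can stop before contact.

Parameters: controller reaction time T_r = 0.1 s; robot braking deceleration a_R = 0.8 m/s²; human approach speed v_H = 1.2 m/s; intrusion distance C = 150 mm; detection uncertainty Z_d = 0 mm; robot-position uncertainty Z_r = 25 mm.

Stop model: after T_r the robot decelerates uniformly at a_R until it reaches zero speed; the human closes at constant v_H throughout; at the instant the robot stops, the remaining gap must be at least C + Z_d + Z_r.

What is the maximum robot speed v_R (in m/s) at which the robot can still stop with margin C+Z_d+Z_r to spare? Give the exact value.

quadratic (5/8)·v² + (8/5)·v + (-1557/800) = 0
  disc = (8/5)² − 4·(5/8)·(-1557/800) = 11881/1600 ; √disc = 109/40
  v_R = (−(8/5) + 109/40) / (2·(5/8)) = 9/10 m/s
check:
stop time T_s = (9/10)/(4/5) = 1.1250 s
robot covers v_R·T_r = 0.9000·0.1000 = 0.0900 m before braking
robot under decel: 0.9000²/(2·0.8000) = 0.5062 m
human closes 1.2000·1.2250 = 1.4700 m
margins: 0.1500+0.0000+0.0250 = 0.1750 m
sum ≈ 0.0900+0.5062+1.4700+0.1750 ≈ 2.2412 m = S ✓

v_R_max = 9/10 m/s = 0.9000 m/s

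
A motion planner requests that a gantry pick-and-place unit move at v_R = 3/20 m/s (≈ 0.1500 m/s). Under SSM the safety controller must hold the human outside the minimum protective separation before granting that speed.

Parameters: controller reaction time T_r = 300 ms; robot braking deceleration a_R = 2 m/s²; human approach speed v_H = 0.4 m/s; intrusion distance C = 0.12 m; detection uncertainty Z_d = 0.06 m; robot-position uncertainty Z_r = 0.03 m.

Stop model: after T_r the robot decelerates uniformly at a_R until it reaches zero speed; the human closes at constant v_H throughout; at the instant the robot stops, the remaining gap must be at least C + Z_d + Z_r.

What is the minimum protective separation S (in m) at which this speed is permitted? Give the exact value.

S_min = 657/1600 m = 0.4106 m

T_s = v_R/a_R = (3/20)/2 = 0.0750 s
robot in T_r: 0.1500·0.3000 = 0.0450 m
robot covers 0.1500·0.0750 − ½·2.0000·0.0750² = 0.0056 m while stopping
person approaches 0.4000·(0.3000+0.0750) = 0.1500 m
margins: 0.1200+0.0600+0.0300 = 0.2100 m
S_min ≈ 0.0450+0.0056+0.1500+0.2100  ⇒  S_min = 657/1600 m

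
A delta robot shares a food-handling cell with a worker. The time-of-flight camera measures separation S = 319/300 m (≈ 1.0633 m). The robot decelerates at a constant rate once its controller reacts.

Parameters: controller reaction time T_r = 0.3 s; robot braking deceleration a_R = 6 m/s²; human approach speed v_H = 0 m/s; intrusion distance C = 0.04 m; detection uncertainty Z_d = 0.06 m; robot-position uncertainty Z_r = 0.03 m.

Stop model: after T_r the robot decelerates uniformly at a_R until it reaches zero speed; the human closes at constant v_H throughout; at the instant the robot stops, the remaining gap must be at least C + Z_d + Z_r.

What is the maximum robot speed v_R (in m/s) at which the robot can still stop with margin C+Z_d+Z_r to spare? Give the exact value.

at the boundary: (1/12)·v² + (3/10)·v + (-14/15) = 0
  disc = (3/10)² − 4·(1/12)·(-14/15) = 361/900 ; √disc = 19/30
  v_R = (−(3/10) + 19/30) / (2·(1/12)) = 2 m/s
check:
T_s = v_R/a_R = 2/6 = 0.3333 s
robot in T_r: 2.0000·0.3000 = 0.6000 m
braking distance = 2.0000²/(2·6.0000) = 0.3333 m
person approaches 0.0000·(0.3000+0.3333) = 0.0000 m
margins: 0.0400+0.0600+0.0300 = 0.1300 m
sum ≈ 0.6000+0.3333+0.0000+0.1300 ≈ 1.0633 m = S ✓

v_R_max = 2 m/s = 2.0000 m/s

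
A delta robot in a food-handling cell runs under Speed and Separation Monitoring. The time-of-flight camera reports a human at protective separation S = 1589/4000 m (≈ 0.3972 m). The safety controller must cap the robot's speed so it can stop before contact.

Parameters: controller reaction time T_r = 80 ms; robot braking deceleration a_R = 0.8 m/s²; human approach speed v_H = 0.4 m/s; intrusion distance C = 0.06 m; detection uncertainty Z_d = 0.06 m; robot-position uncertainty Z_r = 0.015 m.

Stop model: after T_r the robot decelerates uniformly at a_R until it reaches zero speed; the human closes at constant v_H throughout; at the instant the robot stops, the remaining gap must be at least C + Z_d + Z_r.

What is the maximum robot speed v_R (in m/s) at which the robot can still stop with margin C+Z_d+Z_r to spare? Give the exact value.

v_R_max = 3/10 m/s = 0.3000 m/s

quadratic (5/8)·v² + (29/50)·v + (-921/4000) = 0
  disc = (29/50)² − 4·(5/8)·(-921/4000) = 36481/40000 ; √disc = 191/200
  v_R = (−(29/50) + 191/200) / (2·(5/8)) = 3/10 m/s
check:
braking lasts T_s = (3/10)/(4/5) = 0.3750 s
robot covers v_R·T_r = 0.3000·0.0800 = 0.0240 m before braking
braking distance = 0.3000²/(2·0.8000) = 0.0563 m
person approaches 0.4000·(0.0800+0.3750) = 0.1820 m
C+Z_d+Z_r = 0.0600+0.0600+0.0150 = 0.1350 m
sum ≈ 0.0240+0.0563+0.1820+0.1350 ≈ 0.3972 m = S ✓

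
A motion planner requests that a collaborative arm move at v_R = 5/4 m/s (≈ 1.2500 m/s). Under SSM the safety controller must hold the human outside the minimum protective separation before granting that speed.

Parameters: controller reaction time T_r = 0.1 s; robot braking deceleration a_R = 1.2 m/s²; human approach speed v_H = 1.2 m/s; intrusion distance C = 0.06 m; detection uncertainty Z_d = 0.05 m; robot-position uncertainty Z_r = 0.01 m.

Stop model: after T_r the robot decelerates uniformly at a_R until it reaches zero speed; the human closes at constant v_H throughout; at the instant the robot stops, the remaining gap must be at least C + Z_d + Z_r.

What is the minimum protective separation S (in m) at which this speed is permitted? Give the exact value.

T_s = v_R/a_R = (5/4)/(6/5) = 1.0417 s
reaction-phase robot travel = 1.2500·0.1000 = 0.1250 m
robot covers 1.2500·1.0417 − ½·1.2000·1.0417² = 0.6510 m while stopping
human closes 1.2000·1.1417 = 1.3700 m
margins: 0.0600+0.0500+0.0100 = 0.1200 m
S_min ≈ 0.1250+0.6510+1.3700+0.1200  ⇒  S_min = 10877/4800 m

S_min = 10877/4800 m = 2.2660 m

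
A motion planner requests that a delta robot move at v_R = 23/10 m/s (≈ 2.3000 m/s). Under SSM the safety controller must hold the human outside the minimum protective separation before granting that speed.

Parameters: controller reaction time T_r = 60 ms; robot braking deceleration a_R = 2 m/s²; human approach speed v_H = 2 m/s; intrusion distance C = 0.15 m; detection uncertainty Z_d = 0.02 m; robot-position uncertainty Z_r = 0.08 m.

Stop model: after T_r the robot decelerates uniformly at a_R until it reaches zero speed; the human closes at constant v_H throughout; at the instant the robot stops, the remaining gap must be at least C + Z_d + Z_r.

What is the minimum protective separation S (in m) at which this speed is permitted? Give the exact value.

stop time T_s = (23/10)/2 = 1.1500 s
robot covers v_R·T_r = 2.3000·0.0600 = 0.1380 m before braking
robot covers 2.3000·1.1500 − ½·2.0000·1.1500² = 1.3225 m while stopping
human over T_r+T_s: 2.0000·(0.0600+1.1500) = 2.4200 m
C+Z_d+Z_r = 0.1500+0.0200+0.0800 = 0.2500 m
S_min ≈ 0.1380+1.3225+2.4200+0.2500  ⇒  S_min = 8261/2000 m

S_min = 8261/2000 m = 4.1305 m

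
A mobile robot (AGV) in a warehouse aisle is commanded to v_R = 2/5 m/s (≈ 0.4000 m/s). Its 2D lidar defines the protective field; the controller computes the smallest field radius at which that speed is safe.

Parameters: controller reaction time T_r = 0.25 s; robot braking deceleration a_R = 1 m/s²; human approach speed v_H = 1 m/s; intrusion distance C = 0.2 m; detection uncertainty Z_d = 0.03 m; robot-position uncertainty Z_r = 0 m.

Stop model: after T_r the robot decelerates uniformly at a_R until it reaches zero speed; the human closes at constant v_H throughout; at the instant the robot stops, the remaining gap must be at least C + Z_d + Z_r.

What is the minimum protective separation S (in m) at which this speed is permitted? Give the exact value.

braking lasts T_s = (2/5)/1 = 0.4000 s
robot in T_r: 0.4000·0.2500 = 0.1000 m
robot under decel: 0.4000²/(2·1.0000) = 0.0800 m
human closes 1.0000·0.6500 = 0.6500 m
margins: 0.2000+0.0300+0.0000 = 0.2300 m
S_min ≈ 0.1000+0.0800+0.6500+0.2300  ⇒  S_min = 53/50 m

S_min = 53/50 m = 1.0600 m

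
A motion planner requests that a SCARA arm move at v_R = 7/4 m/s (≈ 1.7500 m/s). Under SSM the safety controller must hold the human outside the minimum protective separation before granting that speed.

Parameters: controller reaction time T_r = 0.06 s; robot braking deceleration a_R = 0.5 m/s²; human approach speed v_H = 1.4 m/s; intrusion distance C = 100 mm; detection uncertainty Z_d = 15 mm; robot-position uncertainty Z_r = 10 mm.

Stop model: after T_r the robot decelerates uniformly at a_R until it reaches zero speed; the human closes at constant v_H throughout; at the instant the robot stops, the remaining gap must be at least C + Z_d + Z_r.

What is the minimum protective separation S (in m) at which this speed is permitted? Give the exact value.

S_min = 16553/2000 m = 8.2765 m

braking lasts T_s = (7/4)/(1/2) = 3.5000 s
robot in T_r: 1.7500·0.0600 = 0.1050 m
braking distance = 1.7500²/(2·0.5000) = 3.0625 m
human over T_r+T_s: 1.4000·(0.0600+3.5000) = 4.9840 m
C+Z_d+Z_r = 0.1000+0.0150+0.0100 = 0.1250 m
S_min ≈ 0.1050+3.0625+4.9840+0.1250  ⇒  S_min = 16553/2000 m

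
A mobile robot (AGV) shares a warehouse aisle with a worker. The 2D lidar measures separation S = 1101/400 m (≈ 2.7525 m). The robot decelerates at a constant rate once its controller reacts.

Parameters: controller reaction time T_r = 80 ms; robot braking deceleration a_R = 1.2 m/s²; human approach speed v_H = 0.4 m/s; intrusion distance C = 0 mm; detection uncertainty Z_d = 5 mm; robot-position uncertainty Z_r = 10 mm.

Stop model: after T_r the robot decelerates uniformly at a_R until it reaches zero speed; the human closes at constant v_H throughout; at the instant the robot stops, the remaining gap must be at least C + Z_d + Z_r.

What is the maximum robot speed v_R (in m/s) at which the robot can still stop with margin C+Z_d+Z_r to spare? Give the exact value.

collect terms ⇒ (5/12)·v_R² + (31/75)·v_R + (-5411/2000) = 0
  disc = (31/75)² − 4·(5/12)·(-5411/2000) = 421201/90000 ; √disc = 649/300
  v_R = (−(31/75) + 649/300) / (2·(5/12)) = 21/10 m/s
check:
stop time T_s = (21/10)/(6/5) = 1.7500 s
robot covers v_R·T_r = 2.1000·0.0800 = 0.1680 m before braking
robot under decel: 2.1000²/(2·1.2000) = 1.8375 m
person approaches 0.4000·(0.0800+1.7500) = 0.7320 m
C+Z_d+Z_r = 0.0000+0.0050+0.0100 = 0.0150 m
sum ≈ 0.1680+1.8375+0.7320+0.0150 ≈ 2.7525 m = S ✓

v_R_max = 21/10 m/s = 2.1000 m/s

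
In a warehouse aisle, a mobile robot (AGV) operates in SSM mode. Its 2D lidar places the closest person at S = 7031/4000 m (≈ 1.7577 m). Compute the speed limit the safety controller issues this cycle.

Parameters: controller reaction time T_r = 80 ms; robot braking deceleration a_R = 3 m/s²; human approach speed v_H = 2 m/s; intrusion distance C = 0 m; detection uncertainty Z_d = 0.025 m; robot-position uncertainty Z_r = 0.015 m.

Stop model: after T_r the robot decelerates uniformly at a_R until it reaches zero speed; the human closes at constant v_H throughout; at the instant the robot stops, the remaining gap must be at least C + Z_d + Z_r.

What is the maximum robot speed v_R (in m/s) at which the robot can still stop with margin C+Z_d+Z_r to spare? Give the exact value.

v_R_max = 31/20 m/s = 1.5500 m/s

collect terms ⇒ (1/6)·v_R² + (56/75)·v_R + (-6231/4000) = 0
  disc = (56/75)² − 4·(1/6)·(-6231/4000) = 143641/90000 ; √disc = 379/300
  v_R = (−(56/75) + 379/300) / (2·(1/6)) = 31/20 m/s
check:
stop time T_s = (31/20)/3 = 0.5167 s
robot in T_r: 1.5500·0.0800 = 0.1240 m
braking distance = 1.5500²/(2·3.0000) = 0.4004 m
human over T_r+T_s: 2.0000·(0.0800+0.5167) = 1.1933 m
margins: 0.0000+0.0250+0.0150 = 0.0400 m
sum ≈ 0.1240+0.4004+1.1933+0.0400 ≈ 1.7577 m = S ✓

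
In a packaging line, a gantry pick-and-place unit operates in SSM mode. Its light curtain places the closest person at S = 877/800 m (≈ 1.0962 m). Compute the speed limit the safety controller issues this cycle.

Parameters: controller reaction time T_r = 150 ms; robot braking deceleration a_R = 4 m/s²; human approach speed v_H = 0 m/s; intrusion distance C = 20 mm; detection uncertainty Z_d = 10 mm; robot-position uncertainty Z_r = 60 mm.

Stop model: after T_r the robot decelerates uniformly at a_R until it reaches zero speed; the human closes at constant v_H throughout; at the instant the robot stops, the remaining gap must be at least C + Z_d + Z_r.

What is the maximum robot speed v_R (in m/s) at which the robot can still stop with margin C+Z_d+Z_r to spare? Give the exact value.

v_R_max = 23/10 m/s = 2.3000 m/s

collect terms ⇒ (1/8)·v_R² + (3/20)·v_R + (-161/160) = 0
  disc = (3/20)² − 4·(1/8)·(-161/160) = 841/1600 ; √disc = 29/40
  v_R = (−(3/20) + 29/40) / (2·(1/8)) = 23/10 m/s
check:
T_s = v_R/a_R = (23/10)/4 = 0.5750 s
reaction-phase robot travel = 2.3000·0.1500 = 0.3450 m
robot covers 2.3000·0.5750 − ½·4.0000·0.5750² = 0.6613 m while stopping
human over T_r+T_s: 0.0000·(0.1500+0.5750) = 0.0000 m
C+Z_d+Z_r = 0.0200+0.0100+0.0600 = 0.0900 m
sum ≈ 0.3450+0.6613+0.0000+0.0900 ≈ 1.0962 m = S ✓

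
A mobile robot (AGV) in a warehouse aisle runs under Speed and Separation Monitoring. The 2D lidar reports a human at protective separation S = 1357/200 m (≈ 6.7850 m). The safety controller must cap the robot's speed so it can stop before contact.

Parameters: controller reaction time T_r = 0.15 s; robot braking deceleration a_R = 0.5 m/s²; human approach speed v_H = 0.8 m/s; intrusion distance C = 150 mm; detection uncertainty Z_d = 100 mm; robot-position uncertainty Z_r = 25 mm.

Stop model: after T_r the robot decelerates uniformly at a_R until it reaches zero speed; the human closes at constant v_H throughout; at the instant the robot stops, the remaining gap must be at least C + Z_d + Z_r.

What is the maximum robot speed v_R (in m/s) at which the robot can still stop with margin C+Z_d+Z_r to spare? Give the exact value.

at the boundary: (1)·v² + (7/4)·v + (-639/100) = 0
  disc = (7/4)² − 4·(1)·(-639/100) = 11449/400 ; √disc = 107/20
  v_R = (−(7/4) + 107/20) / (2·(1)) = 9/5 m/s
check:
braking lasts T_s = (9/5)/(1/2) = 3.6000 s
robot covers v_R·T_r = 1.8000·0.1500 = 0.2700 m before braking
braking distance = 1.8000²/(2·0.5000) = 3.2400 m
human closes 0.8000·3.7500 = 3.0000 m
residual clearance needed = 0.1500+0.1000+0.0250 = 0.2750 m
sum ≈ 0.2700+3.2400+3.0000+0.2750 ≈ 6.7850 m = S ✓

v_R_max = 9/5 m/s = 1.8000 m/s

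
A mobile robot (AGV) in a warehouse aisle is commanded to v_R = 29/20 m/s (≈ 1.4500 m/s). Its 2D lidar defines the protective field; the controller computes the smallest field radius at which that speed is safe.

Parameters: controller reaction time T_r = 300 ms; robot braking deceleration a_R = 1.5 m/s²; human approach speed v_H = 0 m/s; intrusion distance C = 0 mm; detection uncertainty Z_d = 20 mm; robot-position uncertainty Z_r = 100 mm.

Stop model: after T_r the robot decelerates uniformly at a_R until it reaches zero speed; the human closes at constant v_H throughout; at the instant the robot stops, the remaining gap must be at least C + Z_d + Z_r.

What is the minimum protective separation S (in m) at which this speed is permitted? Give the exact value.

T_s = v_R/a_R = (29/20)/(3/2) = 0.9667 s
reaction-phase robot travel = 1.4500·0.3000 = 0.4350 m
robot covers 1.4500·0.9667 − ½·1.5000·0.9667² = 0.7008 m while stopping
human over T_r+T_s: 0.0000·(0.3000+0.9667) = 0.0000 m
margins: 0.0000+0.0200+0.1000 = 0.1200 m
S_min ≈ 0.4350+0.7008+0.0000+0.1200  ⇒  S_min = 1507/1200 m

S_min = 1507/1200 m = 1.2558 m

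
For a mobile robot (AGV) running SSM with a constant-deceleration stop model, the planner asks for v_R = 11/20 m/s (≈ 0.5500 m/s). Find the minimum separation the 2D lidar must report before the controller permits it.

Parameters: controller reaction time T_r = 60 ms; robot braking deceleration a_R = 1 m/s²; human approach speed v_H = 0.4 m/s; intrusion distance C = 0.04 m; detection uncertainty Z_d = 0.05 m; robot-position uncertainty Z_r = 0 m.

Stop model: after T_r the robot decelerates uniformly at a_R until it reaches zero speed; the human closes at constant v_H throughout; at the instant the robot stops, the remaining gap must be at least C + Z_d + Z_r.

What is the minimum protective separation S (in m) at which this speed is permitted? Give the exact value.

S_min = 2073/4000 m = 0.5182 m

T_s = v_R/a_R = (11/20)/1 = 0.5500 s
robot in T_r: 0.5500·0.0600 = 0.0330 m
robot covers 0.5500·0.5500 − ½·1.0000·0.5500² = 0.1512 m while stopping
human over T_r+T_s: 0.4000·(0.0600+0.5500) = 0.2440 m
C+Z_d+Z_r = 0.0400+0.0500+0.0000 = 0.0900 m
S_min ≈ 0.0330+0.1512+0.2440+0.0900  ⇒  S_min = 2073/4000 m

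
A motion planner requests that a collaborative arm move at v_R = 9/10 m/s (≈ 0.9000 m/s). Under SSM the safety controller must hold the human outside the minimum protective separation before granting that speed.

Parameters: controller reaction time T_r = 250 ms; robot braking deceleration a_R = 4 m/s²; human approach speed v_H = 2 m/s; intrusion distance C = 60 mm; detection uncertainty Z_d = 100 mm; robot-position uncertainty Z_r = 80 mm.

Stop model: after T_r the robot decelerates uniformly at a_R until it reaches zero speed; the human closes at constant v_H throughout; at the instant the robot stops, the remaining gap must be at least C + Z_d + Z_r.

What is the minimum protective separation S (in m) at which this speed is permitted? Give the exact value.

S_min = 1213/800 m = 1.5163 m

stop time T_s = (9/10)/4 = 0.2250 s
robot covers v_R·T_r = 0.9000·0.2500 = 0.2250 m before braking
braking distance = 0.9000²/(2·4.0000) = 0.1013 m
human over T_r+T_s: 2.0000·(0.2500+0.2250) = 0.9500 m
C+Z_d+Z_r = 0.0600+0.1000+0.0800 = 0.2400 m
S_min ≈ 0.2250+0.1013+0.9500+0.2400  ⇒  S_min = 1213/800 m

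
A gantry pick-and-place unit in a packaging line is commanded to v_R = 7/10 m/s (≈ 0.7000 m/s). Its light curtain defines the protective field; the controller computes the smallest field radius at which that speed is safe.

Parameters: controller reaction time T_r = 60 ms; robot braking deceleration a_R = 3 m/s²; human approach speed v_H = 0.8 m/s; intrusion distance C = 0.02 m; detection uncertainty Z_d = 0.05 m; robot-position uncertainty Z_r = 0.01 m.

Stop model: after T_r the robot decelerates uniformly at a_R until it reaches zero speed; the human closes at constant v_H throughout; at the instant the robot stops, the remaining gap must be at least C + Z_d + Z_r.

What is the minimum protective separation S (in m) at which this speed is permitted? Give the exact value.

S_min = 263/600 m = 0.4383 m

T_s = v_R/a_R = (7/10)/3 = 0.2333 s
robot in T_r: 0.7000·0.0600 = 0.0420 m
robot under decel: 0.7000²/(2·3.0000) = 0.0817 m
person approaches 0.8000·(0.0600+0.2333) = 0.2347 m
margins: 0.0200+0.0500+0.0100 = 0.0800 m
S_min ≈ 0.0420+0.0817+0.2347+0.0800  ⇒  S_min = 263/600 m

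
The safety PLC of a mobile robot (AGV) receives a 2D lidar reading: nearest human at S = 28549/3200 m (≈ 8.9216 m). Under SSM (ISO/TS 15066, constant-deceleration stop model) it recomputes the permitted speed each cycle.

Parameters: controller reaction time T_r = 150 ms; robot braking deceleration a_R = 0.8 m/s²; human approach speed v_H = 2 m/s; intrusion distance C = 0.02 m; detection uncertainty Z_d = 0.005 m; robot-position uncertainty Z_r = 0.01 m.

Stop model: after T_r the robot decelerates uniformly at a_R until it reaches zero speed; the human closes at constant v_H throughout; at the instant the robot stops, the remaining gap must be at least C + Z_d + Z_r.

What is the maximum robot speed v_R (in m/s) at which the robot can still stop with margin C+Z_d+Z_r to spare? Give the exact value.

v_R_max = 43/20 m/s = 2.1500 m/s

quadratic (5/8)·v² + (53/20)·v + (-27477/3200) = 0
  disc = (53/20)² − 4·(5/8)·(-27477/3200) = 182329/6400 ; √disc = 427/80
  v_R = (−(53/20) + 427/80) / (2·(5/8)) = 43/20 m/s
check:
T_s = v_R/a_R = (43/20)/(4/5) = 2.6875 s
robot in T_r: 2.1500·0.1500 = 0.3225 m
robot covers 2.1500·2.6875 − ½·0.8000·2.6875² = 2.8891 m while stopping
human over T_r+T_s: 2.0000·(0.1500+2.6875) = 5.6750 m
residual clearance needed = 0.0200+0.0050+0.0100 = 0.0350 m
sum ≈ 0.3225+2.8891+5.6750+0.0350 ≈ 8.9216 m = S ✓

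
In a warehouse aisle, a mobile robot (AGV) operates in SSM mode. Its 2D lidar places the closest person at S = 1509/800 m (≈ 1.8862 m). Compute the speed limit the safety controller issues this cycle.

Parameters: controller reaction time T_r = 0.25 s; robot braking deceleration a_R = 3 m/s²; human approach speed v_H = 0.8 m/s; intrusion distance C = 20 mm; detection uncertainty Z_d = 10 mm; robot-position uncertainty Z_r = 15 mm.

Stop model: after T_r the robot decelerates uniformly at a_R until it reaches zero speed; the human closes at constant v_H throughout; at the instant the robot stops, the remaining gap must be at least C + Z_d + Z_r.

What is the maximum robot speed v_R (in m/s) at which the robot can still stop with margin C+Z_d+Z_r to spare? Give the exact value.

v_R_max = 39/20 m/s = 1.9500 m/s

collect terms ⇒ (1/6)·v_R² + (31/60)·v_R + (-1313/800) = 0
  disc = (31/60)² − 4·(1/6)·(-1313/800) = 49/36 ; √disc = 7/6
  v_R = (−(31/60) + 7/6) / (2·(1/6)) = 39/20 m/s
check:
stop time T_s = (39/20)/3 = 0.6500 s
robot in T_r: 1.9500·0.2500 = 0.4875 m
robot covers 1.9500·0.6500 − ½·3.0000·0.6500² = 0.6338 m while stopping
human over T_r+T_s: 0.8000·(0.2500+0.6500) = 0.7200 m
C+Z_d+Z_r = 0.0200+0.0100+0.0150 = 0.0450 m
sum ≈ 0.4875+0.6338+0.7200+0.0450 ≈ 1.8862 m = S ✓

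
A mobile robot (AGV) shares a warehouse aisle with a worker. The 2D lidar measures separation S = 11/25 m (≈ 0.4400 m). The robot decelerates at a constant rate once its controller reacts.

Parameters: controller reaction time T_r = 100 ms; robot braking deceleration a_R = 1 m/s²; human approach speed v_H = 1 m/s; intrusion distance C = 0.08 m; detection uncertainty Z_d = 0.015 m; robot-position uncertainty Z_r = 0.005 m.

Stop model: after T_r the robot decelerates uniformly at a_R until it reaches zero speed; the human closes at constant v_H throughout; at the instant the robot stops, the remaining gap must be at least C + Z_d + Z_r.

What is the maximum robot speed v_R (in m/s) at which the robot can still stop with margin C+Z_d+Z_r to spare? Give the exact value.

quadratic (1/2)·v² + (11/10)·v + (-6/25) = 0
  disc = (11/10)² − 4·(1/2)·(-6/25) = 169/100 ; √disc = 13/10
  v_R = (−(11/10) + 13/10) / (2·(1/2)) = 1/5 m/s
check:
T_s = v_R/a_R = (1/5)/1 = 0.2000 s
reaction-phase robot travel = 0.2000·0.1000 = 0.0200 m
robot under decel: 0.2000²/(2·1.0000) = 0.0200 m
human closes 1.0000·0.3000 = 0.3000 m
residual clearance needed = 0.0800+0.0150+0.0050 = 0.1000 m
sum ≈ 0.0200+0.0200+0.3000+0.1000 ≈ 0.4400 m = S ✓

v_R_max = 1/5 m/s = 0.2000 m/s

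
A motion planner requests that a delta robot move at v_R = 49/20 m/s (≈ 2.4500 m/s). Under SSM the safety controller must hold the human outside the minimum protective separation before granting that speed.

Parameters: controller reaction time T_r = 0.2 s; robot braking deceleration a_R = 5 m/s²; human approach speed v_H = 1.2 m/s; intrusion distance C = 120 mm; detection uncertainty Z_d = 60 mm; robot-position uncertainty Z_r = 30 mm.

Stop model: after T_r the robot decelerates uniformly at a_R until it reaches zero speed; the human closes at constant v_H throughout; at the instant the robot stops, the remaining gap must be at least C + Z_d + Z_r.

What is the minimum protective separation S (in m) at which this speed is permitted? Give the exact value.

S_min = 8513/4000 m = 2.1282 m

stop time T_s = (49/20)/5 = 0.4900 s
reaction-phase robot travel = 2.4500·0.2000 = 0.4900 m
robot covers 2.4500·0.4900 − ½·5.0000·0.4900² = 0.6002 m while stopping
human closes 1.2000·0.6900 = 0.8280 m
residual clearance needed = 0.1200+0.0600+0.0300 = 0.2100 m
S_min ≈ 0.4900+0.6002+0.8280+0.2100  ⇒  S_min = 8513/4000 m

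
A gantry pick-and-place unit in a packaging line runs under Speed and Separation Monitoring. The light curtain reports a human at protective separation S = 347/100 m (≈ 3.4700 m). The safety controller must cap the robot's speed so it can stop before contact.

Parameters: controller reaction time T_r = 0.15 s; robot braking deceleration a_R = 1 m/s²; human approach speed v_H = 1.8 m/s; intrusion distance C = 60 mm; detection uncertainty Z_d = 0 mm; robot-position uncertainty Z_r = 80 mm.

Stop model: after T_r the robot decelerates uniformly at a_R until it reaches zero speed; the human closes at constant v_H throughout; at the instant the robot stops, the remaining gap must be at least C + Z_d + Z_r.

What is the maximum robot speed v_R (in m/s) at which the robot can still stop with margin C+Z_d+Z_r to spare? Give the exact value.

v_R_max = 6/5 m/s = 1.2000 m/s

collect terms ⇒ (1/2)·v_R² + (39/20)·v_R + (-153/50) = 0
  disc = (39/20)² − 4·(1/2)·(-153/50) = 3969/400 ; √disc = 63/20
  v_R = (−(39/20) + 63/20) / (2·(1/2)) = 6/5 m/s
check:
braking lasts T_s = (6/5)/1 = 1.2000 s
reaction-phase robot travel = 1.2000·0.1500 = 0.1800 m
braking distance = 1.2000²/(2·1.0000) = 0.7200 m
person approaches 1.8000·(0.1500+1.2000) = 2.4300 m
margins: 0.0600+0.0000+0.0800 = 0.1400 m
sum ≈ 0.1800+0.7200+2.4300+0.1400 ≈ 3.4700 m = S ✓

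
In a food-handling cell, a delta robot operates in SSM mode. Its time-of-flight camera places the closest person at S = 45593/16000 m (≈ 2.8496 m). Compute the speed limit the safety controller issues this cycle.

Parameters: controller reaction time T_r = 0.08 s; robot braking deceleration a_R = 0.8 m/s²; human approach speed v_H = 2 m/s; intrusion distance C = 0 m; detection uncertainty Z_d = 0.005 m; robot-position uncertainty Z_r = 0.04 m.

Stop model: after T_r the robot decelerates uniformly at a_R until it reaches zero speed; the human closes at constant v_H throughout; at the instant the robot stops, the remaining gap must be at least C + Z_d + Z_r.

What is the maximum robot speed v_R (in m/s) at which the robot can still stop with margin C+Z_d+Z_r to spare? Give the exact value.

v_R_max = 17/20 m/s = 0.8500 m/s

at the boundary: (5/8)·v² + (129/50)·v + (-42313/16000) = 0
  disc = (129/50)² − 4·(5/8)·(-42313/16000) = 2122849/160000 ; √disc = 1457/400
  v_R = (−(129/50) + 1457/400) / (2·(5/8)) = 17/20 m/s
check:
T_s = v_R/a_R = (17/20)/(4/5) = 1.0625 s
robot in T_r: 0.8500·0.0800 = 0.0680 m
robot under decel: 0.8500²/(2·0.8000) = 0.4516 m
human over T_r+T_s: 2.0000·(0.0800+1.0625) = 2.2850 m
C+Z_d+Z_r = 0.0000+0.0050+0.0400 = 0.0450 m
sum ≈ 0.0680+0.4516+2.2850+0.0450 ≈ 2.8496 m = S ✓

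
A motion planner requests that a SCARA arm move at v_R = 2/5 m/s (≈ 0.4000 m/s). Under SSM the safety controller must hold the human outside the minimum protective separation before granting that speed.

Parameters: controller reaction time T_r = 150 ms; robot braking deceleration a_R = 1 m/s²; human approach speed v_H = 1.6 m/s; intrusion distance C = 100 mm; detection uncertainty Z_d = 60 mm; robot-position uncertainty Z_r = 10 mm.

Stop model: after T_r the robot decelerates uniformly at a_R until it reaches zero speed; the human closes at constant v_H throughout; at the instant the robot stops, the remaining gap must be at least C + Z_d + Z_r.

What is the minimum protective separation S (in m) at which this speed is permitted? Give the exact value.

S_min = 119/100 m = 1.1900 m

T_s = v_R/a_R = (2/5)/1 = 0.4000 s
reaction-phase robot travel = 0.4000·0.1500 = 0.0600 m
braking distance = 0.4000²/(2·1.0000) = 0.0800 m
human over T_r+T_s: 1.6000·(0.1500+0.4000) = 0.8800 m
residual clearance needed = 0.1000+0.0600+0.0100 = 0.1700 m
S_min ≈ 0.0600+0.0800+0.8800+0.1700  ⇒  S_min = 119/100 m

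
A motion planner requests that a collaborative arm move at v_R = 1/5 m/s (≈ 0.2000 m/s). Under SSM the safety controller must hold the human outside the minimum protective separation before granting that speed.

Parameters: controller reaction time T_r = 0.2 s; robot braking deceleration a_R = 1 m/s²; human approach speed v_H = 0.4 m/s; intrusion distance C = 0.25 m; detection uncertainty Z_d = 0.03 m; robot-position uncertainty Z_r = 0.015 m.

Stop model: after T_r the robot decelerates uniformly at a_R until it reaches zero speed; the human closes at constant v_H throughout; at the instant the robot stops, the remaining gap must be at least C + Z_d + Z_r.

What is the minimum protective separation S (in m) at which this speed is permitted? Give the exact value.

braking lasts T_s = (1/5)/1 = 0.2000 s
robot covers v_R·T_r = 0.2000·0.2000 = 0.0400 m before braking
braking distance = 0.2000²/(2·1.0000) = 0.0200 m
human over T_r+T_s: 0.4000·(0.2000+0.2000) = 0.1600 m
C+Z_d+Z_r = 0.2500+0.0300+0.0150 = 0.2950 m
S_min ≈ 0.0400+0.0200+0.1600+0.2950  ⇒  S_min = 103/200 m

S_min = 103/200 m = 0.5150 m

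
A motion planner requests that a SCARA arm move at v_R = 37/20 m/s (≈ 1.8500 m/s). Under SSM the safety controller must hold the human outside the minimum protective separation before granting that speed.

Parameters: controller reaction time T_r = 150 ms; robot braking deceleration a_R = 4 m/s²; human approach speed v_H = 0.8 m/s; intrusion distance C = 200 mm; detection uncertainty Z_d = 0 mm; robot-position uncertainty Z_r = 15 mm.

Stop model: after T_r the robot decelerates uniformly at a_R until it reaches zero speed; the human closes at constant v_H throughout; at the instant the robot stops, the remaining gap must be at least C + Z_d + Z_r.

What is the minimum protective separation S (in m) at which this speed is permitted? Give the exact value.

T_s = v_R/a_R = (37/20)/4 = 0.4625 s
robot in T_r: 1.8500·0.1500 = 0.2775 m
robot covers 1.8500·0.4625 − ½·4.0000·0.4625² = 0.4278 m while stopping
human over T_r+T_s: 0.8000·(0.1500+0.4625) = 0.4900 m
margins: 0.2000+0.0000+0.0150 = 0.2150 m
S_min ≈ 0.2775+0.4278+0.4900+0.2150  ⇒  S_min = 4513/3200 m

S_min = 4513/3200 m = 1.4103 m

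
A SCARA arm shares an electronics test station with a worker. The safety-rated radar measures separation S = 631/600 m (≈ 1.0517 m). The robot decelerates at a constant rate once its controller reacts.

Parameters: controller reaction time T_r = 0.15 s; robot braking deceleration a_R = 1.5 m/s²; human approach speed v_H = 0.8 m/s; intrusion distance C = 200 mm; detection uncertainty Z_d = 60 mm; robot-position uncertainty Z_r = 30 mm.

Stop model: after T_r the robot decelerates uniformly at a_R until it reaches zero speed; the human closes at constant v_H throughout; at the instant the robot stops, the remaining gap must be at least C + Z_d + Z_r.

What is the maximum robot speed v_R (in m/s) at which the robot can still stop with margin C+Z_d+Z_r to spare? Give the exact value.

collect terms ⇒ (1/3)·v_R² + (41/60)·v_R + (-77/120) = 0
  disc = (41/60)² − 4·(1/3)·(-77/120) = 529/400 ; √disc = 23/20
  v_R = (−(41/60) + 23/20) / (2·(1/3)) = 7/10 m/s
check:
braking lasts T_s = (7/10)/(3/2) = 0.4667 s
reaction-phase robot travel = 0.7000·0.1500 = 0.1050 m
robot covers 0.7000·0.4667 − ½·1.5000·0.4667² = 0.1633 m while stopping
human closes 0.8000·0.6167 = 0.4933 m
residual clearance needed = 0.2000+0.0600+0.0300 = 0.2900 m
sum ≈ 0.1050+0.1633+0.4933+0.2900 ≈ 1.0517 m = S ✓

v_R_max = 7/10 m/s = 0.7000 m/s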